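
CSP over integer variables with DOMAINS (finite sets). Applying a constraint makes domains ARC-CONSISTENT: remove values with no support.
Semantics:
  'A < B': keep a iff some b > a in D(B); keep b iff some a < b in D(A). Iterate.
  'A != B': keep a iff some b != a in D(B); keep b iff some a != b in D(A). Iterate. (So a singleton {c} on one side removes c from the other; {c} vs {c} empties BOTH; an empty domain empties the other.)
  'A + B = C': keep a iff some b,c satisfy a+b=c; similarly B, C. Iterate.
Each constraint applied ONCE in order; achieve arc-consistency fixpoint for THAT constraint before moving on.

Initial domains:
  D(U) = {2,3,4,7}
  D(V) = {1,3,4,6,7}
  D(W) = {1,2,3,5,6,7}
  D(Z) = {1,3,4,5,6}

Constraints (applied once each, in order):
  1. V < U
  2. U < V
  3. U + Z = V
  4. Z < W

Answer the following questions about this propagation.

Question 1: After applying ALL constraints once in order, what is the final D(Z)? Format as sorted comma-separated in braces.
Answer: {1,3,4}

Derivation:
Constraint 1 (V < U) on D(V)={1,3,4,6,7} D(U)={2,3,4,7}: V {1,3,4,6,7}->{1,3,4,6}
Constraint 2 (U < V) on D(U)={2,3,4,7} D(V)={1,3,4,6}: U {2,3,4,7}->{2,3,4}; V {1,3,4,6}->{3,4,6}
Constraint 3 (U + Z = V) on D(U)={2,3,4} D(Z)={1,3,4,5,6} D(V)={3,4,6}: U {2,3,4}->{2,3}; Z {1,3,4,5,6}->{1,3,4}
Constraint 4 (Z < W) on D(Z)={1,3,4} D(W)={1,2,3,5,6,7}: W {1,2,3,5,6,7}->{2,3,5,6,7}
So after all 4 constraints: D(Z) = {1,3,4}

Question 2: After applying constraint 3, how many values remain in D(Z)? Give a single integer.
Answer: 3

Derivation:
Constraint 1 (V < U) on D(V)={1,3,4,6,7} D(U)={2,3,4,7}: V {1,3,4,6,7}->{1,3,4,6}
Constraint 2 (U < V) on D(U)={2,3,4,7} D(V)={1,3,4,6}: U {2,3,4,7}->{2,3,4}; V {1,3,4,6}->{3,4,6}
Constraint 3 (U + Z = V) on D(U)={2,3,4} D(Z)={1,3,4,5,6} D(V)={3,4,6}: U {2,3,4}->{2,3}; Z {1,3,4,5,6}->{1,3,4}
So after constraint 3: D(Z)={1,3,4}, size = 3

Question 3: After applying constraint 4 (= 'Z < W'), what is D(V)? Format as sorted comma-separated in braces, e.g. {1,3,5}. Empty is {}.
Constraint 1 (V < U) on D(V)={1,3,4,6,7} D(U)={2,3,4,7}: V {1,3,4,6,7}->{1,3,4,6}
Constraint 2 (U < V) on D(U)={2,3,4,7} D(V)={1,3,4,6}: U {2,3,4,7}->{2,3,4}; V {1,3,4,6}->{3,4,6}
Constraint 3 (U + Z = V) on D(U)={2,3,4} D(Z)={1,3,4,5,6} D(V)={3,4,6}: U {2,3,4}->{2,3}; Z {1,3,4,5,6}->{1,3,4}
Constraint 4 (Z < W) on D(Z)={1,3,4} D(W)={1,2,3,5,6,7}: W {1,2,3,5,6,7}->{2,3,5,6,7}
So after constraint 4: D(V) = {3,4,6}

Answer: {3,4,6}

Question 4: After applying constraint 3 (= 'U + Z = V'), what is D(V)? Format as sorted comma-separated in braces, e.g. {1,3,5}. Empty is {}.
Constraint 1 (V < U) on D(V)={1,3,4,6,7} D(U)={2,3,4,7}: V {1,3,4,6,7}->{1,3,4,6}
Constraint 2 (U < V) on D(U)={2,3,4,7} D(V)={1,3,4,6}: U {2,3,4,7}->{2,3,4}; V {1,3,4,6}->{3,4,6}
Constraint 3 (U + Z = V) on D(U)={2,3,4} D(Z)={1,3,4,5,6} D(V)={3,4,6}: U {2,3,4}->{2,3}; Z {1,3,4,5,6}->{1,3,4}
So after constraint 3: D(V) = {3,4,6}

Answer: {3,4,6}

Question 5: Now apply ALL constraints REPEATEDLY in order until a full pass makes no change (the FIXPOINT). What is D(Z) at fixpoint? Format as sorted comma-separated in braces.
Answer: {}

Derivation:
pass 0 (initial): D(Z)={1,3,4,5,6}
pass 1: U {2,3,4,7}->{2,3}; V {1,3,4,6,7}->{3,4,6}; W {1,2,3,5,6,7}->{2,3,5,6,7}; Z {1,3,4,5,6}->{1,3,4}
pass 2: U {2,3}->{}; V {3,4,6}->{}; W {2,3,5,6,7}->{}; Z {1,3,4}->{}
pass 3: no change
Fixpoint after 3 passes: D(Z) = {}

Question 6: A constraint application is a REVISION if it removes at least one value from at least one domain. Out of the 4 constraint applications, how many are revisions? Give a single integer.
Answer: 4

Derivation:
Constraint 1 (V < U) on D(V)={1,3,4,6,7} D(U)={2,3,4,7}: V {1,3,4,6,7}->{1,3,4,6} => REVISION
Constraint 2 (U < V) on D(U)={2,3,4,7} D(V)={1,3,4,6}: U {2,3,4,7}->{2,3,4}; V {1,3,4,6}->{3,4,6} => REVISION
Constraint 3 (U + Z = V) on D(U)={2,3,4} D(Z)={1,3,4,5,6} D(V)={3,4,6}: U {2,3,4}->{2,3}; Z {1,3,4,5,6}->{1,3,4} => REVISION
Constraint 4 (Z < W) on D(Z)={1,3,4} D(W)={1,2,3,5,6,7}: W {1,2,3,5,6,7}->{2,3,5,6,7} => REVISION
Total revisions = 4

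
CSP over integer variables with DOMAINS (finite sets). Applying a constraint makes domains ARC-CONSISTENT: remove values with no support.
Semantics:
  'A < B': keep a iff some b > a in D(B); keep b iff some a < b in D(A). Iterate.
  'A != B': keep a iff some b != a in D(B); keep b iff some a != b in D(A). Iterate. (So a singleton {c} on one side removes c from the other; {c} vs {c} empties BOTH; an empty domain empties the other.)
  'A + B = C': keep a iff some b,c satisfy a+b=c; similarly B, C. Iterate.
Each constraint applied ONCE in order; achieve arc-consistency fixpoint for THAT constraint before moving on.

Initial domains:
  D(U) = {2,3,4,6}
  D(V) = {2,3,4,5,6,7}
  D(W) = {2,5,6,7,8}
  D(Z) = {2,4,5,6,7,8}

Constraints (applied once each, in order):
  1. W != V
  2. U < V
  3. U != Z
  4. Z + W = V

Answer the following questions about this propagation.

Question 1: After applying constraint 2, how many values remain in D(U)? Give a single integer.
Constraint 1 (W != V) on D(W)={2,5,6,7,8} D(V)={2,3,4,5,6,7}: no change
Constraint 2 (U < V) on D(U)={2,3,4,6} D(V)={2,3,4,5,6,7}: V {2,3,4,5,6,7}->{3,4,5,6,7}
So after constraint 2: D(U)={2,3,4,6}, size = 4

Answer: 4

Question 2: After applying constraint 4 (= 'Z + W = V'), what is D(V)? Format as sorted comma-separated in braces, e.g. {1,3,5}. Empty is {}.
Constraint 1 (W != V) on D(W)={2,5,6,7,8} D(V)={2,3,4,5,6,7}: no change
Constraint 2 (U < V) on D(U)={2,3,4,6} D(V)={2,3,4,5,6,7}: V {2,3,4,5,6,7}->{3,4,5,6,7}
Constraint 3 (U != Z) on D(U)={2,3,4,6} D(Z)={2,4,5,6,7,8}: no change
Constraint 4 (Z + W = V) on D(Z)={2,4,5,6,7,8} D(W)={2,5,6,7,8} D(V)={3,4,5,6,7}: Z {2,4,5,6,7,8}->{2,4,5}; W {2,5,6,7,8}->{2,5}; V {3,4,5,6,7}->{4,6,7}
So after constraint 4: D(V) = {4,6,7}

Answer: {4,6,7}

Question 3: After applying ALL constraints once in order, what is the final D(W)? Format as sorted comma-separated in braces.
Constraint 1 (W != V) on D(W)={2,5,6,7,8} D(V)={2,3,4,5,6,7}: no change
Constraint 2 (U < V) on D(U)={2,3,4,6} D(V)={2,3,4,5,6,7}: V {2,3,4,5,6,7}->{3,4,5,6,7}
Constraint 3 (U != Z) on D(U)={2,3,4,6} D(Z)={2,4,5,6,7,8}: no change
Constraint 4 (Z + W = V) on D(Z)={2,4,5,6,7,8} D(W)={2,5,6,7,8} D(V)={3,4,5,6,7}: Z {2,4,5,6,7,8}->{2,4,5}; W {2,5,6,7,8}->{2,5}; V {3,4,5,6,7}->{4,6,7}
So after all 4 constraints: D(W) = {2,5}

Answer: {2,5}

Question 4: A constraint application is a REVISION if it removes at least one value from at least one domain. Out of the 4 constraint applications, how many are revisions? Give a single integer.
Constraint 1 (W != V) on D(W)={2,5,6,7,8} D(V)={2,3,4,5,6,7}: no change => not a revision
Constraint 2 (U < V) on D(U)={2,3,4,6} D(V)={2,3,4,5,6,7}: V {2,3,4,5,6,7}->{3,4,5,6,7} => REVISION
Constraint 3 (U != Z) on D(U)={2,3,4,6} D(Z)={2,4,5,6,7,8}: no change => not a revision
Constraint 4 (Z + W = V) on D(Z)={2,4,5,6,7,8} D(W)={2,5,6,7,8} D(V)={3,4,5,6,7}: Z {2,4,5,6,7,8}->{2,4,5}; W {2,5,6,7,8}->{2,5}; V {3,4,5,6,7}->{4,6,7} => REVISION
Total revisions = 2

Answer: 2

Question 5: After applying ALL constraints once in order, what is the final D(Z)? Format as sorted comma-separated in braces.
Constraint 1 (W != V) on D(W)={2,5,6,7,8} D(V)={2,3,4,5,6,7}: no change
Constraint 2 (U < V) on D(U)={2,3,4,6} D(V)={2,3,4,5,6,7}: V {2,3,4,5,6,7}->{3,4,5,6,7}
Constraint 3 (U != Z) on D(U)={2,3,4,6} D(Z)={2,4,5,6,7,8}: no change
Constraint 4 (Z + W = V) on D(Z)={2,4,5,6,7,8} D(W)={2,5,6,7,8} D(V)={3,4,5,6,7}: Z {2,4,5,6,7,8}->{2,4,5}; W {2,5,6,7,8}->{2,5}; V {3,4,5,6,7}->{4,6,7}
So after all 4 constraints: D(Z) = {2,4,5}

Answer: {2,4,5}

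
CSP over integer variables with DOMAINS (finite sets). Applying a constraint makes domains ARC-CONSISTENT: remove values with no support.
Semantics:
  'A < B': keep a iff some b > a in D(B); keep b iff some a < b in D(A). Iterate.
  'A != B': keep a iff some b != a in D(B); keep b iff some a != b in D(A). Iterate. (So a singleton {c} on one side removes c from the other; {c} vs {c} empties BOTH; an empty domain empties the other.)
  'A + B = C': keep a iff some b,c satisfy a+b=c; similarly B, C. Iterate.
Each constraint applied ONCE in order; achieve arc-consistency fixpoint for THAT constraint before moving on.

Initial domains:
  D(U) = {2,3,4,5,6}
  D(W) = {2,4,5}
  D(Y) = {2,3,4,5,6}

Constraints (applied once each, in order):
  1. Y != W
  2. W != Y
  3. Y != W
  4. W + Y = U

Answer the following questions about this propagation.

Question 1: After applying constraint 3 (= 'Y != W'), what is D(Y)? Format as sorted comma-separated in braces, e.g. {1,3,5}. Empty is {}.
Constraint 1 (Y != W) on D(Y)={2,3,4,5,6} D(W)={2,4,5}: no change
Constraint 2 (W != Y) on D(W)={2,4,5} D(Y)={2,3,4,5,6}: no change
Constraint 3 (Y != W) on D(Y)={2,3,4,5,6} D(W)={2,4,5}: no change
So after constraint 3: D(Y) = {2,3,4,5,6}

Answer: {2,3,4,5,6}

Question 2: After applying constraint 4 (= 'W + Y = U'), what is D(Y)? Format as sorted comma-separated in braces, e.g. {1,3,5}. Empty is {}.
Answer: {2,3,4}

Derivation:
Constraint 1 (Y != W) on D(Y)={2,3,4,5,6} D(W)={2,4,5}: no change
Constraint 2 (W != Y) on D(W)={2,4,5} D(Y)={2,3,4,5,6}: no change
Constraint 3 (Y != W) on D(Y)={2,3,4,5,6} D(W)={2,4,5}: no change
Constraint 4 (W + Y = U) on D(W)={2,4,5} D(Y)={2,3,4,5,6} D(U)={2,3,4,5,6}: W {2,4,5}->{2,4}; Y {2,3,4,5,6}->{2,3,4}; U {2,3,4,5,6}->{4,5,6}
So after constraint 4: D(Y) = {2,3,4}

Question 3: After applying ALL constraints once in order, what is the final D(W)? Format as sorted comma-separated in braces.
Answer: {2,4}

Derivation:
Constraint 1 (Y != W) on D(Y)={2,3,4,5,6} D(W)={2,4,5}: no change
Constraint 2 (W != Y) on D(W)={2,4,5} D(Y)={2,3,4,5,6}: no change
Constraint 3 (Y != W) on D(Y)={2,3,4,5,6} D(W)={2,4,5}: no change
Constraint 4 (W + Y = U) on D(W)={2,4,5} D(Y)={2,3,4,5,6} D(U)={2,3,4,5,6}: W {2,4,5}->{2,4}; Y {2,3,4,5,6}->{2,3,4}; U {2,3,4,5,6}->{4,5,6}
So after all 4 constraints: D(W) = {2,4}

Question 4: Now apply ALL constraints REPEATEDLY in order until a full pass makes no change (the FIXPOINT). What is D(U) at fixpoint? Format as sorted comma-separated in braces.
Answer: {4,5,6}

Derivation:
pass 0 (initial): D(U)={2,3,4,5,6}
pass 1: U {2,3,4,5,6}->{4,5,6}; W {2,4,5}->{2,4}; Y {2,3,4,5,6}->{2,3,4}
pass 2: no change
Fixpoint after 2 passes: D(U) = {4,5,6}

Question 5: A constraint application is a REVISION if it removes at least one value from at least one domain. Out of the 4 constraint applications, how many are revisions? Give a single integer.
Constraint 1 (Y != W) on D(Y)={2,3,4,5,6} D(W)={2,4,5}: no change => not a revision
Constraint 2 (W != Y) on D(W)={2,4,5} D(Y)={2,3,4,5,6}: no change => not a revision
Constraint 3 (Y != W) on D(Y)={2,3,4,5,6} D(W)={2,4,5}: no change => not a revision
Constraint 4 (W + Y = U) on D(W)={2,4,5} D(Y)={2,3,4,5,6} D(U)={2,3,4,5,6}: W {2,4,5}->{2,4}; Y {2,3,4,5,6}->{2,3,4}; U {2,3,4,5,6}->{4,5,6} => REVISION
Total revisions = 1

Answer: 1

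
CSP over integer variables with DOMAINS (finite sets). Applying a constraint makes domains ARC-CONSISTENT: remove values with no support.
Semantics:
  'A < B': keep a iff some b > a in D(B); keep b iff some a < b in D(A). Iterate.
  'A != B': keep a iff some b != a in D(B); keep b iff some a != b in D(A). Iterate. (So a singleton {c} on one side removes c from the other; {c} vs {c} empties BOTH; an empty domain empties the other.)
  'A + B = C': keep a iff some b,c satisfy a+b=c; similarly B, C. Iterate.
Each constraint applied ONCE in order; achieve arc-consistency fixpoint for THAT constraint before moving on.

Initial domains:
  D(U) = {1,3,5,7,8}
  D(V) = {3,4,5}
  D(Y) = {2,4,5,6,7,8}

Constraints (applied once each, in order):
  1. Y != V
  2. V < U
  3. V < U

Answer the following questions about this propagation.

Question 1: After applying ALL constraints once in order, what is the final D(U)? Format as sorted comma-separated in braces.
Answer: {5,7,8}

Derivation:
Constraint 1 (Y != V) on D(Y)={2,4,5,6,7,8} D(V)={3,4,5}: no change
Constraint 2 (V < U) on D(V)={3,4,5} D(U)={1,3,5,7,8}: U {1,3,5,7,8}->{5,7,8}
Constraint 3 (V < U) on D(V)={3,4,5} D(U)={5,7,8}: no change
So after all 3 constraints: D(U) = {5,7,8}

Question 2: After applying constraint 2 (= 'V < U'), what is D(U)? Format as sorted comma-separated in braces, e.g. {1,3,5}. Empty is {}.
Answer: {5,7,8}

Derivation:
Constraint 1 (Y != V) on D(Y)={2,4,5,6,7,8} D(V)={3,4,5}: no change
Constraint 2 (V < U) on D(V)={3,4,5} D(U)={1,3,5,7,8}: U {1,3,5,7,8}->{5,7,8}
So after constraint 2: D(U) = {5,7,8}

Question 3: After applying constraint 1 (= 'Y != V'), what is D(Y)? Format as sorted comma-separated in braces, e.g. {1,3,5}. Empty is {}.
Answer: {2,4,5,6,7,8}

Derivation:
Constraint 1 (Y != V) on D(Y)={2,4,5,6,7,8} D(V)={3,4,5}: no change
So after constraint 1: D(Y) = {2,4,5,6,7,8}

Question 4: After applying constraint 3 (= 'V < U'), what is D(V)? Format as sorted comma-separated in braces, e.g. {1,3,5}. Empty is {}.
Constraint 1 (Y != V) on D(Y)={2,4,5,6,7,8} D(V)={3,4,5}: no change
Constraint 2 (V < U) on D(V)={3,4,5} D(U)={1,3,5,7,8}: U {1,3,5,7,8}->{5,7,8}
Constraint 3 (V < U) on D(V)={3,4,5} D(U)={5,7,8}: no change
So after constraint 3: D(V) = {3,4,5}

Answer: {3,4,5}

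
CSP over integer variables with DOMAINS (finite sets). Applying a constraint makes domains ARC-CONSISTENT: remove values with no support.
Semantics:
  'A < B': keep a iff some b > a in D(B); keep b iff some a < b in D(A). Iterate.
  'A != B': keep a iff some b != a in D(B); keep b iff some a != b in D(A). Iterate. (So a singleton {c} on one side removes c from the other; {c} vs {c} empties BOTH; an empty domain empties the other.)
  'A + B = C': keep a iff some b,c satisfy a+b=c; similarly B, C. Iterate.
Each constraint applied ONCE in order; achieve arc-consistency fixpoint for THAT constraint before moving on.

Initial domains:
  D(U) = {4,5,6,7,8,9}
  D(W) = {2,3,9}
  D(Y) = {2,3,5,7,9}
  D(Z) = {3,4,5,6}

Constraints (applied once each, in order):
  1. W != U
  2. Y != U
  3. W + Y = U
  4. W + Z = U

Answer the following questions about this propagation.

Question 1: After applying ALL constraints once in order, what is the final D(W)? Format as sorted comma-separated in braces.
Constraint 1 (W != U) on D(W)={2,3,9} D(U)={4,5,6,7,8,9}: no change
Constraint 2 (Y != U) on D(Y)={2,3,5,7,9} D(U)={4,5,6,7,8,9}: no change
Constraint 3 (W + Y = U) on D(W)={2,3,9} D(Y)={2,3,5,7,9} D(U)={4,5,6,7,8,9}: W {2,3,9}->{2,3}; Y {2,3,5,7,9}->{2,3,5,7}
Constraint 4 (W + Z = U) on D(W)={2,3} D(Z)={3,4,5,6} D(U)={4,5,6,7,8,9}: U {4,5,6,7,8,9}->{5,6,7,8,9}
So after all 4 constraints: D(W) = {2,3}

Answer: {2,3}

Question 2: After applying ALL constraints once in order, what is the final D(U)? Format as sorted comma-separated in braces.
Answer: {5,6,7,8,9}

Derivation:
Constraint 1 (W != U) on D(W)={2,3,9} D(U)={4,5,6,7,8,9}: no change
Constraint 2 (Y != U) on D(Y)={2,3,5,7,9} D(U)={4,5,6,7,8,9}: no change
Constraint 3 (W + Y = U) on D(W)={2,3,9} D(Y)={2,3,5,7,9} D(U)={4,5,6,7,8,9}: W {2,3,9}->{2,3}; Y {2,3,5,7,9}->{2,3,5,7}
Constraint 4 (W + Z = U) on D(W)={2,3} D(Z)={3,4,5,6} D(U)={4,5,6,7,8,9}: U {4,5,6,7,8,9}->{5,6,7,8,9}
So after all 4 constraints: D(U) = {5,6,7,8,9}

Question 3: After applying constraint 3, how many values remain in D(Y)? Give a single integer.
Answer: 4

Derivation:
Constraint 1 (W != U) on D(W)={2,3,9} D(U)={4,5,6,7,8,9}: no change
Constraint 2 (Y != U) on D(Y)={2,3,5,7,9} D(U)={4,5,6,7,8,9}: no change
Constraint 3 (W + Y = U) on D(W)={2,3,9} D(Y)={2,3,5,7,9} D(U)={4,5,6,7,8,9}: W {2,3,9}->{2,3}; Y {2,3,5,7,9}->{2,3,5,7}
So after constraint 3: D(Y)={2,3,5,7}, size = 4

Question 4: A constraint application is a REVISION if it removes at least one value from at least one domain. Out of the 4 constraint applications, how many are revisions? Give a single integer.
Constraint 1 (W != U) on D(W)={2,3,9} D(U)={4,5,6,7,8,9}: no change => not a revision
Constraint 2 (Y != U) on D(Y)={2,3,5,7,9} D(U)={4,5,6,7,8,9}: no change => not a revision
Constraint 3 (W + Y = U) on D(W)={2,3,9} D(Y)={2,3,5,7,9} D(U)={4,5,6,7,8,9}: W {2,3,9}->{2,3}; Y {2,3,5,7,9}->{2,3,5,7} => REVISION
Constraint 4 (W + Z = U) on D(W)={2,3} D(Z)={3,4,5,6} D(U)={4,5,6,7,8,9}: U {4,5,6,7,8,9}->{5,6,7,8,9} => REVISION
Total revisions = 2

Answer: 2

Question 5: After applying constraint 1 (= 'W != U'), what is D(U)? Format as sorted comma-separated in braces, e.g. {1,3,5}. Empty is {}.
Answer: {4,5,6,7,8,9}

Derivation:
Constraint 1 (W != U) on D(W)={2,3,9} D(U)={4,5,6,7,8,9}: no change
So after constraint 1: D(U) = {4,5,6,7,8,9}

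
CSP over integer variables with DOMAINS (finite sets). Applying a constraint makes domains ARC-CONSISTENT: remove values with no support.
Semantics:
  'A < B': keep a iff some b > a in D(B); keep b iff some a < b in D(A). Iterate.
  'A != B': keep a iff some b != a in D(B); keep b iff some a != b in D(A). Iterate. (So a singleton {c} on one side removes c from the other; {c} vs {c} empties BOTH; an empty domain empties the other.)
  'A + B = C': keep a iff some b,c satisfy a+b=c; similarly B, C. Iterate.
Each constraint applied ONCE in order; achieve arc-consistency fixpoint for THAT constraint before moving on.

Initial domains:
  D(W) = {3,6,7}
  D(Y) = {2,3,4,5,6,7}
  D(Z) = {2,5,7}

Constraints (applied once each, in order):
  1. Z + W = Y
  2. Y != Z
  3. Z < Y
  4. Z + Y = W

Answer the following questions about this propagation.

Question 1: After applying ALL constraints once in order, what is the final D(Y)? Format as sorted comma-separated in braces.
Constraint 1 (Z + W = Y) on D(Z)={2,5,7} D(W)={3,6,7} D(Y)={2,3,4,5,6,7}: Z {2,5,7}->{2}; W {3,6,7}->{3}; Y {2,3,4,5,6,7}->{5}
Constraint 2 (Y != Z) on D(Y)={5} D(Z)={2}: no change
Constraint 3 (Z < Y) on D(Z)={2} D(Y)={5}: no change
Constraint 4 (Z + Y = W) on D(Z)={2} D(Y)={5} D(W)={3}: Z {2}->{}; Y {5}->{}; W {3}->{}
So after all 4 constraints: D(Y) = {}

Answer: {}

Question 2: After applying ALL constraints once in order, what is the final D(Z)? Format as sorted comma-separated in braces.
Answer: {}

Derivation:
Constraint 1 (Z + W = Y) on D(Z)={2,5,7} D(W)={3,6,7} D(Y)={2,3,4,5,6,7}: Z {2,5,7}->{2}; W {3,6,7}->{3}; Y {2,3,4,5,6,7}->{5}
Constraint 2 (Y != Z) on D(Y)={5} D(Z)={2}: no change
Constraint 3 (Z < Y) on D(Z)={2} D(Y)={5}: no change
Constraint 4 (Z + Y = W) on D(Z)={2} D(Y)={5} D(W)={3}: Z {2}->{}; Y {5}->{}; W {3}->{}
So after all 4 constraints: D(Z) = {}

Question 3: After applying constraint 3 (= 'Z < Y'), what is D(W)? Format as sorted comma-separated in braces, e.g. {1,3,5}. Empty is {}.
Constraint 1 (Z + W = Y) on D(Z)={2,5,7} D(W)={3,6,7} D(Y)={2,3,4,5,6,7}: Z {2,5,7}->{2}; W {3,6,7}->{3}; Y {2,3,4,5,6,7}->{5}
Constraint 2 (Y != Z) on D(Y)={5} D(Z)={2}: no change
Constraint 3 (Z < Y) on D(Z)={2} D(Y)={5}: no change
So after constraint 3: D(W) = {3}

Answer: {3}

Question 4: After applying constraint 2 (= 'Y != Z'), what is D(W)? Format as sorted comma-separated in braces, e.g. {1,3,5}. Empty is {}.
Constraint 1 (Z + W = Y) on D(Z)={2,5,7} D(W)={3,6,7} D(Y)={2,3,4,5,6,7}: Z {2,5,7}->{2}; W {3,6,7}->{3}; Y {2,3,4,5,6,7}->{5}
Constraint 2 (Y != Z) on D(Y)={5} D(Z)={2}: no change
So after constraint 2: D(W) = {3}

Answer: {3}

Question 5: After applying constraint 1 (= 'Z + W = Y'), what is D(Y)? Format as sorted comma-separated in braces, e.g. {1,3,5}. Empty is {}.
Answer: {5}

Derivation:
Constraint 1 (Z + W = Y) on D(Z)={2,5,7} D(W)={3,6,7} D(Y)={2,3,4,5,6,7}: Z {2,5,7}->{2}; W {3,6,7}->{3}; Y {2,3,4,5,6,7}->{5}
So after constraint 1: D(Y) = {5}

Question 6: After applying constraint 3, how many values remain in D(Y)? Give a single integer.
Answer: 1

Derivation:
Constraint 1 (Z + W = Y) on D(Z)={2,5,7} D(W)={3,6,7} D(Y)={2,3,4,5,6,7}: Z {2,5,7}->{2}; W {3,6,7}->{3}; Y {2,3,4,5,6,7}->{5}
Constraint 2 (Y != Z) on D(Y)={5} D(Z)={2}: no change
Constraint 3 (Z < Y) on D(Z)={2} D(Y)={5}: no change
So after constraint 3: D(Y)={5}, size = 1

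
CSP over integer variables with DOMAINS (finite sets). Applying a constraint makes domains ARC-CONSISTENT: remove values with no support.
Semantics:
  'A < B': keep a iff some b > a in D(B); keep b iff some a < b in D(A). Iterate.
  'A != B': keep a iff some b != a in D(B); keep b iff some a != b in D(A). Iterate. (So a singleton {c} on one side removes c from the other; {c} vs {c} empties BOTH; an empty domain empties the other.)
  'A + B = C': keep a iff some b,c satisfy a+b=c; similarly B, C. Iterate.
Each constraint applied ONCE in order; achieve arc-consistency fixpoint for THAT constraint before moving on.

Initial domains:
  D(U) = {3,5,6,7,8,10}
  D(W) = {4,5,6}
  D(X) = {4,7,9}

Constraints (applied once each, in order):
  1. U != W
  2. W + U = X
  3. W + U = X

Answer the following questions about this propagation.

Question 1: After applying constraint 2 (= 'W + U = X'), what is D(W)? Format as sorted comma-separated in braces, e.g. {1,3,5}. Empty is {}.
Constraint 1 (U != W) on D(U)={3,5,6,7,8,10} D(W)={4,5,6}: no change
Constraint 2 (W + U = X) on D(W)={4,5,6} D(U)={3,5,6,7,8,10} D(X)={4,7,9}: W {4,5,6}->{4,6}; U {3,5,6,7,8,10}->{3,5}; X {4,7,9}->{7,9}
So after constraint 2: D(W) = {4,6}

Answer: {4,6}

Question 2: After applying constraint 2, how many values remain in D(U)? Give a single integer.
Constraint 1 (U != W) on D(U)={3,5,6,7,8,10} D(W)={4,5,6}: no change
Constraint 2 (W + U = X) on D(W)={4,5,6} D(U)={3,5,6,7,8,10} D(X)={4,7,9}: W {4,5,6}->{4,6}; U {3,5,6,7,8,10}->{3,5}; X {4,7,9}->{7,9}
So after constraint 2: D(U)={3,5}, size = 2

Answer: 2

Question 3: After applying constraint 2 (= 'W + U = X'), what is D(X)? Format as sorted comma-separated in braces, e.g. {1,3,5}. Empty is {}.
Answer: {7,9}

Derivation:
Constraint 1 (U != W) on D(U)={3,5,6,7,8,10} D(W)={4,5,6}: no change
Constraint 2 (W + U = X) on D(W)={4,5,6} D(U)={3,5,6,7,8,10} D(X)={4,7,9}: W {4,5,6}->{4,6}; U {3,5,6,7,8,10}->{3,5}; X {4,7,9}->{7,9}
So after constraint 2: D(X) = {7,9}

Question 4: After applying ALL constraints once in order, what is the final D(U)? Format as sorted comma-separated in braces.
Answer: {3,5}

Derivation:
Constraint 1 (U != W) on D(U)={3,5,6,7,8,10} D(W)={4,5,6}: no change
Constraint 2 (W + U = X) on D(W)={4,5,6} D(U)={3,5,6,7,8,10} D(X)={4,7,9}: W {4,5,6}->{4,6}; U {3,5,6,7,8,10}->{3,5}; X {4,7,9}->{7,9}
Constraint 3 (W + U = X) on D(W)={4,6} D(U)={3,5} D(X)={7,9}: no change
So after all 3 constraints: D(U) = {3,5}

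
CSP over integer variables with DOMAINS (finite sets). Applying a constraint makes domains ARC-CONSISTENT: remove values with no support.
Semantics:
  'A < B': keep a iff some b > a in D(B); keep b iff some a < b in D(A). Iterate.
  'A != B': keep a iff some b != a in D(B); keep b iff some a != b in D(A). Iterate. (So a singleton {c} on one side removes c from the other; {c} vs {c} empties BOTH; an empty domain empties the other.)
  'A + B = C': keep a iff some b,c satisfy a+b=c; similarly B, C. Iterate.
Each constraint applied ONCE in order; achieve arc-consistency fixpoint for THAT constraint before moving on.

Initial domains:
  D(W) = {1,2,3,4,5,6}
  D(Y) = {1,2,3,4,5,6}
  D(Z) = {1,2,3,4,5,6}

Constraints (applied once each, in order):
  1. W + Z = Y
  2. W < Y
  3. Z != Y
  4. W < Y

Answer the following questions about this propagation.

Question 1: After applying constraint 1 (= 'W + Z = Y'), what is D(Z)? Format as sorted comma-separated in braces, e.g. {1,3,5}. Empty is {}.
Answer: {1,2,3,4,5}

Derivation:
Constraint 1 (W + Z = Y) on D(W)={1,2,3,4,5,6} D(Z)={1,2,3,4,5,6} D(Y)={1,2,3,4,5,6}: W {1,2,3,4,5,6}->{1,2,3,4,5}; Z {1,2,3,4,5,6}->{1,2,3,4,5}; Y {1,2,3,4,5,6}->{2,3,4,5,6}
So after constraint 1: D(Z) = {1,2,3,4,5}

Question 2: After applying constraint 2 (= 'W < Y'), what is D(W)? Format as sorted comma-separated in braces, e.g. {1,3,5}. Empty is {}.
Constraint 1 (W + Z = Y) on D(W)={1,2,3,4,5,6} D(Z)={1,2,3,4,5,6} D(Y)={1,2,3,4,5,6}: W {1,2,3,4,5,6}->{1,2,3,4,5}; Z {1,2,3,4,5,6}->{1,2,3,4,5}; Y {1,2,3,4,5,6}->{2,3,4,5,6}
Constraint 2 (W < Y) on D(W)={1,2,3,4,5} D(Y)={2,3,4,5,6}: no change
So after constraint 2: D(W) = {1,2,3,4,5}

Answer: {1,2,3,4,5}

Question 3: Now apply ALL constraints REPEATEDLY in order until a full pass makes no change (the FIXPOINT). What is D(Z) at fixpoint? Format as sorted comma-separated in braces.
pass 0 (initial): D(Z)={1,2,3,4,5,6}
pass 1: W {1,2,3,4,5,6}->{1,2,3,4,5}; Y {1,2,3,4,5,6}->{2,3,4,5,6}; Z {1,2,3,4,5,6}->{1,2,3,4,5}
pass 2: no change
Fixpoint after 2 passes: D(Z) = {1,2,3,4,5}

Answer: {1,2,3,4,5}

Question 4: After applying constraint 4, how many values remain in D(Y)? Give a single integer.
Constraint 1 (W + Z = Y) on D(W)={1,2,3,4,5,6} D(Z)={1,2,3,4,5,6} D(Y)={1,2,3,4,5,6}: W {1,2,3,4,5,6}->{1,2,3,4,5}; Z {1,2,3,4,5,6}->{1,2,3,4,5}; Y {1,2,3,4,5,6}->{2,3,4,5,6}
Constraint 2 (W < Y) on D(W)={1,2,3,4,5} D(Y)={2,3,4,5,6}: no change
Constraint 3 (Z != Y) on D(Z)={1,2,3,4,5} D(Y)={2,3,4,5,6}: no change
Constraint 4 (W < Y) on D(W)={1,2,3,4,5} D(Y)={2,3,4,5,6}: no change
So after constraint 4: D(Y)={2,3,4,5,6}, size = 5

Answer: 5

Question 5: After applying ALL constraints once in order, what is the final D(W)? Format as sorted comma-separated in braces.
Answer: {1,2,3,4,5}

Derivation:
Constraint 1 (W + Z = Y) on D(W)={1,2,3,4,5,6} D(Z)={1,2,3,4,5,6} D(Y)={1,2,3,4,5,6}: W {1,2,3,4,5,6}->{1,2,3,4,5}; Z {1,2,3,4,5,6}->{1,2,3,4,5}; Y {1,2,3,4,5,6}->{2,3,4,5,6}
Constraint 2 (W < Y) on D(W)={1,2,3,4,5} D(Y)={2,3,4,5,6}: no change
Constraint 3 (Z != Y) on D(Z)={1,2,3,4,5} D(Y)={2,3,4,5,6}: no change
Constraint 4 (W < Y) on D(W)={1,2,3,4,5} D(Y)={2,3,4,5,6}: no change
So after all 4 constraints: D(W) = {1,2,3,4,5}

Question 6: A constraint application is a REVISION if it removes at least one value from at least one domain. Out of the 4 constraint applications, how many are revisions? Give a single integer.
Constraint 1 (W + Z = Y) on D(W)={1,2,3,4,5,6} D(Z)={1,2,3,4,5,6} D(Y)={1,2,3,4,5,6}: W {1,2,3,4,5,6}->{1,2,3,4,5}; Z {1,2,3,4,5,6}->{1,2,3,4,5}; Y {1,2,3,4,5,6}->{2,3,4,5,6} => REVISION
Constraint 2 (W < Y) on D(W)={1,2,3,4,5} D(Y)={2,3,4,5,6}: no change => not a revision
Constraint 3 (Z != Y) on D(Z)={1,2,3,4,5} D(Y)={2,3,4,5,6}: no change => not a revision
Constraint 4 (W < Y) on D(W)={1,2,3,4,5} D(Y)={2,3,4,5,6}: no change => not a revision
Total revisions = 1

Answer: 1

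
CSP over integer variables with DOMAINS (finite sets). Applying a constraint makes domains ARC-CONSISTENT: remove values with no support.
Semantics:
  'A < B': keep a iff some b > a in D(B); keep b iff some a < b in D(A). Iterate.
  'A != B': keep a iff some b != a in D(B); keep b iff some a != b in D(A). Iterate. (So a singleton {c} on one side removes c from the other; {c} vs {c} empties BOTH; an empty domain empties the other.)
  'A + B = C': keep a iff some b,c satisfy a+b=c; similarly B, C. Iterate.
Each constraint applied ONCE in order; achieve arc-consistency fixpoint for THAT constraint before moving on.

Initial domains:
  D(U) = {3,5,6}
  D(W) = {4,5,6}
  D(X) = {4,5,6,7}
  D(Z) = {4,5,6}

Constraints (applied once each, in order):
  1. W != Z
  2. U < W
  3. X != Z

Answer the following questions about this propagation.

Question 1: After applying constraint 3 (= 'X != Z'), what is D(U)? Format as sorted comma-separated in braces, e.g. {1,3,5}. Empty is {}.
Answer: {3,5}

Derivation:
Constraint 1 (W != Z) on D(W)={4,5,6} D(Z)={4,5,6}: no change
Constraint 2 (U < W) on D(U)={3,5,6} D(W)={4,5,6}: U {3,5,6}->{3,5}
Constraint 3 (X != Z) on D(X)={4,5,6,7} D(Z)={4,5,6}: no change
So after constraint 3: D(U) = {3,5}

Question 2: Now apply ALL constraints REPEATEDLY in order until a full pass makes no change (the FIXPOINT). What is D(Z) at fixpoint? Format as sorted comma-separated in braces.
Answer: {4,5,6}

Derivation:
pass 0 (initial): D(Z)={4,5,6}
pass 1: U {3,5,6}->{3,5}
pass 2: no change
Fixpoint after 2 passes: D(Z) = {4,5,6}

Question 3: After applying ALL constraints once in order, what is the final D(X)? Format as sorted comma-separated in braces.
Answer: {4,5,6,7}

Derivation:
Constraint 1 (W != Z) on D(W)={4,5,6} D(Z)={4,5,6}: no change
Constraint 2 (U < W) on D(U)={3,5,6} D(W)={4,5,6}: U {3,5,6}->{3,5}
Constraint 3 (X != Z) on D(X)={4,5,6,7} D(Z)={4,5,6}: no change
So after all 3 constraints: D(X) = {4,5,6,7}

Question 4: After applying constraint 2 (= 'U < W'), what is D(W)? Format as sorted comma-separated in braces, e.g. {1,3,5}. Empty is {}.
Answer: {4,5,6}

Derivation:
Constraint 1 (W != Z) on D(W)={4,5,6} D(Z)={4,5,6}: no change
Constraint 2 (U < W) on D(U)={3,5,6} D(W)={4,5,6}: U {3,5,6}->{3,5}
So after constraint 2: D(W) = {4,5,6}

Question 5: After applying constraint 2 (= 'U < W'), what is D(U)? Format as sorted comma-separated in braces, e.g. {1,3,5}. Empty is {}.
Constraint 1 (W != Z) on D(W)={4,5,6} D(Z)={4,5,6}: no change
Constraint 2 (U < W) on D(U)={3,5,6} D(W)={4,5,6}: U {3,5,6}->{3,5}
So after constraint 2: D(U) = {3,5}

Answer: {3,5}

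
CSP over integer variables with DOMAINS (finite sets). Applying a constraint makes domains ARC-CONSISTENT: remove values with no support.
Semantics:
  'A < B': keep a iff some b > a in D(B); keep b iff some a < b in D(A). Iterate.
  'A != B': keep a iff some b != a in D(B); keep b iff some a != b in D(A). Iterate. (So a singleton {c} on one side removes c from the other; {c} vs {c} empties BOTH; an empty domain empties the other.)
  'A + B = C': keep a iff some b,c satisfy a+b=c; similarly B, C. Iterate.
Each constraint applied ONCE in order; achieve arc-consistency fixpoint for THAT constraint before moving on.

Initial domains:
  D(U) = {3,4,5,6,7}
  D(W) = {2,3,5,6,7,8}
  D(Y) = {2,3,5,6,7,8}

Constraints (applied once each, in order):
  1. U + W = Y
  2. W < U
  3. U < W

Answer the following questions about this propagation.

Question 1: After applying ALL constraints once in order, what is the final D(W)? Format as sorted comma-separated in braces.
Answer: {5}

Derivation:
Constraint 1 (U + W = Y) on D(U)={3,4,5,6,7} D(W)={2,3,5,6,7,8} D(Y)={2,3,5,6,7,8}: U {3,4,5,6,7}->{3,4,5,6}; W {2,3,5,6,7,8}->{2,3,5}; Y {2,3,5,6,7,8}->{5,6,7,8}
Constraint 2 (W < U) on D(W)={2,3,5} D(U)={3,4,5,6}: no change
Constraint 3 (U < W) on D(U)={3,4,5,6} D(W)={2,3,5}: U {3,4,5,6}->{3,4}; W {2,3,5}->{5}
So after all 3 constraints: D(W) = {5}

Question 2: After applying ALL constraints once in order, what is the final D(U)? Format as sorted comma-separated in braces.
Answer: {3,4}

Derivation:
Constraint 1 (U + W = Y) on D(U)={3,4,5,6,7} D(W)={2,3,5,6,7,8} D(Y)={2,3,5,6,7,8}: U {3,4,5,6,7}->{3,4,5,6}; W {2,3,5,6,7,8}->{2,3,5}; Y {2,3,5,6,7,8}->{5,6,7,8}
Constraint 2 (W < U) on D(W)={2,3,5} D(U)={3,4,5,6}: no change
Constraint 3 (U < W) on D(U)={3,4,5,6} D(W)={2,3,5}: U {3,4,5,6}->{3,4}; W {2,3,5}->{5}
So after all 3 constraints: D(U) = {3,4}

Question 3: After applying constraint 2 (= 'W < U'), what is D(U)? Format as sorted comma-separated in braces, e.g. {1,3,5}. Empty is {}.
Answer: {3,4,5,6}

Derivation:
Constraint 1 (U + W = Y) on D(U)={3,4,5,6,7} D(W)={2,3,5,6,7,8} D(Y)={2,3,5,6,7,8}: U {3,4,5,6,7}->{3,4,5,6}; W {2,3,5,6,7,8}->{2,3,5}; Y {2,3,5,6,7,8}->{5,6,7,8}
Constraint 2 (W < U) on D(W)={2,3,5} D(U)={3,4,5,6}: no change
So after constraint 2: D(U) = {3,4,5,6}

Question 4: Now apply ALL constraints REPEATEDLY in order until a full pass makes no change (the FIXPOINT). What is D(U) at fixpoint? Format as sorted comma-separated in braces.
pass 0 (initial): D(U)={3,4,5,6,7}
pass 1: U {3,4,5,6,7}->{3,4}; W {2,3,5,6,7,8}->{5}; Y {2,3,5,6,7,8}->{5,6,7,8}
pass 2: U {3,4}->{}; W {5}->{}; Y {5,6,7,8}->{8}
pass 3: Y {8}->{}
pass 4: no change
Fixpoint after 4 passes: D(U) = {}

Answer: {}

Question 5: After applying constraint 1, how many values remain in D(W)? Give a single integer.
Constraint 1 (U + W = Y) on D(U)={3,4,5,6,7} D(W)={2,3,5,6,7,8} D(Y)={2,3,5,6,7,8}: U {3,4,5,6,7}->{3,4,5,6}; W {2,3,5,6,7,8}->{2,3,5}; Y {2,3,5,6,7,8}->{5,6,7,8}
So after constraint 1: D(W)={2,3,5}, size = 3

Answer: 3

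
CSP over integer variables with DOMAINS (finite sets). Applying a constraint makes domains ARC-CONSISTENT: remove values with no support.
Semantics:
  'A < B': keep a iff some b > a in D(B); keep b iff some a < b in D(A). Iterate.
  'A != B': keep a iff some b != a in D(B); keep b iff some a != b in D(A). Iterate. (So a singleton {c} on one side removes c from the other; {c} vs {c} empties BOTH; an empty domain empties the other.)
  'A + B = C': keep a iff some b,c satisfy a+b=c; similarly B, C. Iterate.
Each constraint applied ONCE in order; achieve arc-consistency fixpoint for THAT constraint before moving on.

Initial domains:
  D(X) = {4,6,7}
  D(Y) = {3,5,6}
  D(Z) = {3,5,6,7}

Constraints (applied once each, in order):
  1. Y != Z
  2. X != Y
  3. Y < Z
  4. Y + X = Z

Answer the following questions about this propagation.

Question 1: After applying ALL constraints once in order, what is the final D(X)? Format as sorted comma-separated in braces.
Constraint 1 (Y != Z) on D(Y)={3,5,6} D(Z)={3,5,6,7}: no change
Constraint 2 (X != Y) on D(X)={4,6,7} D(Y)={3,5,6}: no change
Constraint 3 (Y < Z) on D(Y)={3,5,6} D(Z)={3,5,6,7}: Z {3,5,6,7}->{5,6,7}
Constraint 4 (Y + X = Z) on D(Y)={3,5,6} D(X)={4,6,7} D(Z)={5,6,7}: Y {3,5,6}->{3}; X {4,6,7}->{4}; Z {5,6,7}->{7}
So after all 4 constraints: D(X) = {4}

Answer: {4}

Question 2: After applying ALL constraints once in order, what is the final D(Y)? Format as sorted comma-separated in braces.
Answer: {3}

Derivation:
Constraint 1 (Y != Z) on D(Y)={3,5,6} D(Z)={3,5,6,7}: no change
Constraint 2 (X != Y) on D(X)={4,6,7} D(Y)={3,5,6}: no change
Constraint 3 (Y < Z) on D(Y)={3,5,6} D(Z)={3,5,6,7}: Z {3,5,6,7}->{5,6,7}
Constraint 4 (Y + X = Z) on D(Y)={3,5,6} D(X)={4,6,7} D(Z)={5,6,7}: Y {3,5,6}->{3}; X {4,6,7}->{4}; Z {5,6,7}->{7}
So after all 4 constraints: D(Y) = {3}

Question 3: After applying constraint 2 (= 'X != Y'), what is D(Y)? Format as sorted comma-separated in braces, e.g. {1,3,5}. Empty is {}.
Answer: {3,5,6}

Derivation:
Constraint 1 (Y != Z) on D(Y)={3,5,6} D(Z)={3,5,6,7}: no change
Constraint 2 (X != Y) on D(X)={4,6,7} D(Y)={3,5,6}: no change
So after constraint 2: D(Y) = {3,5,6}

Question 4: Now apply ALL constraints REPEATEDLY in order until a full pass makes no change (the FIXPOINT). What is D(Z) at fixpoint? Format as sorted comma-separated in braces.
Answer: {7}

Derivation:
pass 0 (initial): D(Z)={3,5,6,7}
pass 1: X {4,6,7}->{4}; Y {3,5,6}->{3}; Z {3,5,6,7}->{7}
pass 2: no change
Fixpoint after 2 passes: D(Z) = {7}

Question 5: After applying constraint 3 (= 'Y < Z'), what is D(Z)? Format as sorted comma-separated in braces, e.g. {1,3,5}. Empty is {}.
Answer: {5,6,7}

Derivation:
Constraint 1 (Y != Z) on D(Y)={3,5,6} D(Z)={3,5,6,7}: no change
Constraint 2 (X != Y) on D(X)={4,6,7} D(Y)={3,5,6}: no change
Constraint 3 (Y < Z) on D(Y)={3,5,6} D(Z)={3,5,6,7}: Z {3,5,6,7}->{5,6,7}
So after constraint 3: D(Z) = {5,6,7}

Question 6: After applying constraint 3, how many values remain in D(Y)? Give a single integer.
Answer: 3

Derivation:
Constraint 1 (Y != Z) on D(Y)={3,5,6} D(Z)={3,5,6,7}: no change
Constraint 2 (X != Y) on D(X)={4,6,7} D(Y)={3,5,6}: no change
Constraint 3 (Y < Z) on D(Y)={3,5,6} D(Z)={3,5,6,7}: Z {3,5,6,7}->{5,6,7}
So after constraint 3: D(Y)={3,5,6}, size = 3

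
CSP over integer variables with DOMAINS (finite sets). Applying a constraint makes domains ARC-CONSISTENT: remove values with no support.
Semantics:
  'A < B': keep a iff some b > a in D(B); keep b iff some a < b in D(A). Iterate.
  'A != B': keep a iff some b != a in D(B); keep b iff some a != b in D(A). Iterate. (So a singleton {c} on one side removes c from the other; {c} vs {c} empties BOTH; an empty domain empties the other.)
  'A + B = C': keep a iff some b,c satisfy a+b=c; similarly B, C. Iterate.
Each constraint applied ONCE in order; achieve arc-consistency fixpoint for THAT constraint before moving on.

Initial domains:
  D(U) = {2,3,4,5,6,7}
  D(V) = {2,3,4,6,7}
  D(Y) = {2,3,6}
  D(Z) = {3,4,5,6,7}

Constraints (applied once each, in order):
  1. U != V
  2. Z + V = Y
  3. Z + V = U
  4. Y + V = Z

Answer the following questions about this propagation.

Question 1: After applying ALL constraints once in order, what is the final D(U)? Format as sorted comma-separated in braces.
Constraint 1 (U != V) on D(U)={2,3,4,5,6,7} D(V)={2,3,4,6,7}: no change
Constraint 2 (Z + V = Y) on D(Z)={3,4,5,6,7} D(V)={2,3,4,6,7} D(Y)={2,3,6}: Z {3,4,5,6,7}->{3,4}; V {2,3,4,6,7}->{2,3}; Y {2,3,6}->{6}
Constraint 3 (Z + V = U) on D(Z)={3,4} D(V)={2,3} D(U)={2,3,4,5,6,7}: U {2,3,4,5,6,7}->{5,6,7}
Constraint 4 (Y + V = Z) on D(Y)={6} D(V)={2,3} D(Z)={3,4}: Y {6}->{}; V {2,3}->{}; Z {3,4}->{}
So after all 4 constraints: D(U) = {5,6,7}

Answer: {5,6,7}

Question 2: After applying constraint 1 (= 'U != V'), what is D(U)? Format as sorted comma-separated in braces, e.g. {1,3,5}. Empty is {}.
Answer: {2,3,4,5,6,7}

Derivation:
Constraint 1 (U != V) on D(U)={2,3,4,5,6,7} D(V)={2,3,4,6,7}: no change
So after constraint 1: D(U) = {2,3,4,5,6,7}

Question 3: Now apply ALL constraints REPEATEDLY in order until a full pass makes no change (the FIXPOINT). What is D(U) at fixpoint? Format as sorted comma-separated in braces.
Answer: {}

Derivation:
pass 0 (initial): D(U)={2,3,4,5,6,7}
pass 1: U {2,3,4,5,6,7}->{5,6,7}; V {2,3,4,6,7}->{}; Y {2,3,6}->{}; Z {3,4,5,6,7}->{}
pass 2: U {5,6,7}->{}
pass 3: no change
Fixpoint after 3 passes: D(U) = {}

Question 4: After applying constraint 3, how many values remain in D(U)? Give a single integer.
Constraint 1 (U != V) on D(U)={2,3,4,5,6,7} D(V)={2,3,4,6,7}: no change
Constraint 2 (Z + V = Y) on D(Z)={3,4,5,6,7} D(V)={2,3,4,6,7} D(Y)={2,3,6}: Z {3,4,5,6,7}->{3,4}; V {2,3,4,6,7}->{2,3}; Y {2,3,6}->{6}
Constraint 3 (Z + V = U) on D(Z)={3,4} D(V)={2,3} D(U)={2,3,4,5,6,7}: U {2,3,4,5,6,7}->{5,6,7}
So after constraint 3: D(U)={5,6,7}, size = 3

Answer: 3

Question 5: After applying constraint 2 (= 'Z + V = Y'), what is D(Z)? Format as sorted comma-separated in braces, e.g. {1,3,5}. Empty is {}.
Answer: {3,4}

Derivation:
Constraint 1 (U != V) on D(U)={2,3,4,5,6,7} D(V)={2,3,4,6,7}: no change
Constraint 2 (Z + V = Y) on D(Z)={3,4,5,6,7} D(V)={2,3,4,6,7} D(Y)={2,3,6}: Z {3,4,5,6,7}->{3,4}; V {2,3,4,6,7}->{2,3}; Y {2,3,6}->{6}
So after constraint 2: D(Z) = {3,4}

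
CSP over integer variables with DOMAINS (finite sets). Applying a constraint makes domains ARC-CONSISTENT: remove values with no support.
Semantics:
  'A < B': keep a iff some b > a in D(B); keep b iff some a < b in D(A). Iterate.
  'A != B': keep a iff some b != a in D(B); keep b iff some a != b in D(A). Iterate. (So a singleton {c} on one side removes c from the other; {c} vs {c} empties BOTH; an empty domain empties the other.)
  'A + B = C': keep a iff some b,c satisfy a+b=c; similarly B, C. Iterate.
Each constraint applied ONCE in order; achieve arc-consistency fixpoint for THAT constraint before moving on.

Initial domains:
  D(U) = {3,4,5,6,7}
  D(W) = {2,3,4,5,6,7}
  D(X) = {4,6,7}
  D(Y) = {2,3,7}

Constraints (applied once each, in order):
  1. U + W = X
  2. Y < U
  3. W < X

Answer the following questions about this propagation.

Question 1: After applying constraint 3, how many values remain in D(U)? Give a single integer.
Answer: 3

Derivation:
Constraint 1 (U + W = X) on D(U)={3,4,5,6,7} D(W)={2,3,4,5,6,7} D(X)={4,6,7}: U {3,4,5,6,7}->{3,4,5}; W {2,3,4,5,6,7}->{2,3,4}; X {4,6,7}->{6,7}
Constraint 2 (Y < U) on D(Y)={2,3,7} D(U)={3,4,5}: Y {2,3,7}->{2,3}
Constraint 3 (W < X) on D(W)={2,3,4} D(X)={6,7}: no change
So after constraint 3: D(U)={3,4,5}, size = 3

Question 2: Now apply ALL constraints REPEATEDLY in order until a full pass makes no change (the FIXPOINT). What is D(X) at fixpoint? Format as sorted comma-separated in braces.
pass 0 (initial): D(X)={4,6,7}
pass 1: U {3,4,5,6,7}->{3,4,5}; W {2,3,4,5,6,7}->{2,3,4}; X {4,6,7}->{6,7}; Y {2,3,7}->{2,3}
pass 2: no change
Fixpoint after 2 passes: D(X) = {6,7}

Answer: {6,7}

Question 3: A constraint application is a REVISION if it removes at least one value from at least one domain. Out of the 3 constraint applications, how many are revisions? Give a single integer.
Constraint 1 (U + W = X) on D(U)={3,4,5,6,7} D(W)={2,3,4,5,6,7} D(X)={4,6,7}: U {3,4,5,6,7}->{3,4,5}; W {2,3,4,5,6,7}->{2,3,4}; X {4,6,7}->{6,7} => REVISION
Constraint 2 (Y < U) on D(Y)={2,3,7} D(U)={3,4,5}: Y {2,3,7}->{2,3} => REVISION
Constraint 3 (W < X) on D(W)={2,3,4} D(X)={6,7}: no change => not a revision
Total revisions = 2

Answer: 2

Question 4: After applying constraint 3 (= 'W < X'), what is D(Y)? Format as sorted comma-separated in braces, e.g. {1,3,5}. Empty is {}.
Answer: {2,3}

Derivation:
Constraint 1 (U + W = X) on D(U)={3,4,5,6,7} D(W)={2,3,4,5,6,7} D(X)={4,6,7}: U {3,4,5,6,7}->{3,4,5}; W {2,3,4,5,6,7}->{2,3,4}; X {4,6,7}->{6,7}
Constraint 2 (Y < U) on D(Y)={2,3,7} D(U)={3,4,5}: Y {2,3,7}->{2,3}
Constraint 3 (W < X) on D(W)={2,3,4} D(X)={6,7}: no change
So after constraint 3: D(Y) = {2,3}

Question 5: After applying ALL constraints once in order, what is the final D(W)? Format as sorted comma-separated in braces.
Constraint 1 (U + W = X) on D(U)={3,4,5,6,7} D(W)={2,3,4,5,6,7} D(X)={4,6,7}: U {3,4,5,6,7}->{3,4,5}; W {2,3,4,5,6,7}->{2,3,4}; X {4,6,7}->{6,7}
Constraint 2 (Y < U) on D(Y)={2,3,7} D(U)={3,4,5}: Y {2,3,7}->{2,3}
Constraint 3 (W < X) on D(W)={2,3,4} D(X)={6,7}: no change
So after all 3 constraints: D(W) = {2,3,4}

Answer: {2,3,4}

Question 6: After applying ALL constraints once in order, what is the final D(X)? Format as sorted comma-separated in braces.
Answer: {6,7}

Derivation:
Constraint 1 (U + W = X) on D(U)={3,4,5,6,7} D(W)={2,3,4,5,6,7} D(X)={4,6,7}: U {3,4,5,6,7}->{3,4,5}; W {2,3,4,5,6,7}->{2,3,4}; X {4,6,7}->{6,7}
Constraint 2 (Y < U) on D(Y)={2,3,7} D(U)={3,4,5}: Y {2,3,7}->{2,3}
Constraint 3 (W < X) on D(W)={2,3,4} D(X)={6,7}: no change
So after all 3 constraints: D(X) = {6,7}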